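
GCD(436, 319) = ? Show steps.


436 = 1 * 319 + 117
319 = 2 * 117 + 85
117 = 1 * 85 + 32
85 = 2 * 32 + 21
32 = 1 * 21 + 11
21 = 1 * 11 + 10
11 = 1 * 10 + 1
10 = 10 * 1 + 0
GCD = 1


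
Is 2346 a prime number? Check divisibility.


2346 / 2 = 1173 (exact division)
2346 is NOT prime.

No, 2346 is not prime


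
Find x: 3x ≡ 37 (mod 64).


GCD(3, 64) = 1, unique solution
a^(-1) mod 64 = 43
x = 43 * 37 mod 64 = 55

x ≡ 55 (mod 64)


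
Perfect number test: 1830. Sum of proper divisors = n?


Proper divisors of 1830: 1, 2, 3, 5, 6, 10, 15, 30, 61, 122, 183, 305, 366, 610, 915
Sum = 1 + 2 + 3 + 5 + 6 + 10 + 15 + 30 + 61 + 122 + 183 + 305 + 366 + 610 + 915 = 2634

No, 1830 is not perfect (2634 ≠ 1830)


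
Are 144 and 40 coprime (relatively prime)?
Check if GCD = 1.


Euclidean algorithm:
144 = 3 * 40 + 24
40 = 1 * 24 + 16
24 = 1 * 16 + 8
16 = 2 * 8 + 0
GCD(144, 40) = 8

No, not coprime (GCD = 8)


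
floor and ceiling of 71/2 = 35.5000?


71/2 = 35.5000
floor = 35
ceil = 36

floor = 35, ceil = 36


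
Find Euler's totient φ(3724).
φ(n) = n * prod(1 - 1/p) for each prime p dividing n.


3724 = 2^2 × 7^2 × 19
Prime factors: 2, 7, 19
φ(3724) = 3724 × (1-1/2) × (1-1/7) × (1-1/19)
= 3724 × 1/2 × 6/7 × 18/19 = 1512

φ(3724) = 1512


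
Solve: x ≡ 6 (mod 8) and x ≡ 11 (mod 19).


M = 8*19 = 152
M1 = M/8 = 19, M2 = M/19 = 8
M1^(-1) mod 8 = 3, M2^(-1) mod 19 = 12
x = 6*19*3 + 11*8*12 = 1398
1398 mod 152 = 30
Check: 30 mod 8 = 6 ✓, 30 mod 19 = 11 ✓

x ≡ 30 (mod 152)


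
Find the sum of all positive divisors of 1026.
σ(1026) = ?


Divisors of 1026: 1, 2, 3, 6, 9, 18, 19, 27, 38, 54, 57, 114, 171, 342, 513, 1026
Sum = 1 + 2 + 3 + 6 + 9 + 18 + 19 + 27 + 38 + 54 + 57 + 114 + 171 + 342 + 513 + 1026 = 2400

σ(1026) = 2400


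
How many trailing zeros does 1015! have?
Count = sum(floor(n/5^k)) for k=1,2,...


floor(1015/5) = 203
floor(1015/25) = 40
floor(1015/125) = 8
floor(1015/625) = 1
Total = 252

252 trailing zeros


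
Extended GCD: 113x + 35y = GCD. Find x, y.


Tabular extended Euclidean (each row: r = 113*s + 35*t):
r=113, s=1, t=0
r=35, s=0, t=1
q=3: r=8, s=1, t=-3   [113*(1) + 35*(-3) = 8]
q=4: r=3, s=-4, t=13   [113*(-4) + 35*(13) = 3]
q=2: r=2, s=9, t=-29   [113*(9) + 35*(-29) = 2]
q=1: r=1, s=-13, t=42   [113*(-13) + 35*(42) = 1]
q=2: r=0, s=35, t=-113   [113*(35) + 35*(-113) = 0]
GCD = 1; from the row with r=1: x=-13, y=42
Check: 113*(-13) + 35*(42) = -1469 + 1470 = 1

GCD = 1, x = -13, y = 42


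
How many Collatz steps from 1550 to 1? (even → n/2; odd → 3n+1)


1550 → 775 → 2326 → 1163 → 3490 → 1745 → 5236 → 2618 → 1309 → 3928 → 1964 → 982 → 491 → 1474 → 737 → 2212 → 1106 → 553 → 1660 → 830 → 415 → 1246 → 623 → 1870 → 935 → 2806 → 1403 → 4210 → 2105 → 6316 → 3158 → 1579 → 4738 → 2369 → 7108 → 3554 → 1777 → 5332 → 2666 → 1333 → 4000 → 2000 → 1000 → 500 → 250 → 125 → 376 → 188 → 94 → 47 → 142 → 71 → 214 → 107 → 322 → 161 → 484 → 242 → 121 → 364 → 182 → 91 → 274 → 137 → 412 → 206 → 103 → 310 → 155 → 466 → 233 → 700 → 350 → 175 → 526 → 263 → 790 → 395 → 1186 → 593 → 1780 → 890 → 445 → 1336 → 668 → 334 → 167 → 502 → 251 → 754 → 377 → 1132 → 566 → 283 → 850 → 425 → 1276 → 638 → 319 → 958 → 479 → 1438 → 719 → 2158 → 1079 → 3238 → 1619 → 4858 → 2429 → 7288 → 3644 → 1822 → 911 → 2734 → 1367 → 4102 → 2051 → 6154 → 3077 → 9232 → 4616 → 2308 → 1154 → 577 → 1732 → 866 → 433 → 1300 → 650 → 325 → 976 → 488 → 244 → 122 → 61 → 184 → 92 → 46 → 23 → 70 → 35 → 106 → 53 → 160 → 80 → 40 → 20 → 10 → 5 → 16 → 8 → 4 → 2 → 1
Total steps = 153

153 steps


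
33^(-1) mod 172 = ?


Use the extended Euclidean algorithm on (172, 33); each row r = 172*s + 33*t:
r=172, s=1, t=0
r=33, s=0, t=1
q=5: r=7, s=1, t=-5   [172*(1) + 33*(-5) = 7]
q=4: r=5, s=-4, t=21   [172*(-4) + 33*(21) = 5]
q=1: r=2, s=5, t=-26   [172*(5) + 33*(-26) = 2]
q=2: r=1, s=-14, t=73   [172*(-14) + 33*(73) = 1]
q=2: r=0, s=33, t=-172   [172*(33) + 33*(-172) = 0]
GCD = 1 with t = 73, so 33*(73) ≡ 1 (mod 172)
Inverse = 73 mod 172 = 73
Check: 33 * 73 = 2409 ≡ 1 (mod 172)

33^(-1) ≡ 73 (mod 172)


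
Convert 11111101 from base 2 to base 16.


11111101 (base 2) = 253 (decimal)
253 (decimal) = FD (base 16)


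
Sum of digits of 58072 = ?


5 + 8 + 0 + 7 + 2 = 22


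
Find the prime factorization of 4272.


4272 / 2 = 2136
2136 / 2 = 1068
1068 / 2 = 534
534 / 2 = 267
267 / 3 = 89
89 / 89 = 1
4272 = 2^4 × 3 × 89


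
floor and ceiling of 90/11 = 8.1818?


90/11 = 8.1818
floor = 8
ceil = 9

floor = 8, ceil = 9


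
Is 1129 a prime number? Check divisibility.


Check divisors up to sqrt(1129) = 33.6006
No divisors found.
1129 is prime.

Yes, 1129 is prime


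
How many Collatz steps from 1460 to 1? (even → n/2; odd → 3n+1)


1460 → 730 → 365 → 1096 → 548 → 274 → 137 → 412 → 206 → 103 → 310 → 155 → 466 → 233 → 700 → 350 → 175 → 526 → 263 → 790 → 395 → 1186 → 593 → 1780 → 890 → 445 → 1336 → 668 → 334 → 167 → 502 → 251 → 754 → 377 → 1132 → 566 → 283 → 850 → 425 → 1276 → 638 → 319 → 958 → 479 → 1438 → 719 → 2158 → 1079 → 3238 → 1619 → 4858 → 2429 → 7288 → 3644 → 1822 → 911 → 2734 → 1367 → 4102 → 2051 → 6154 → 3077 → 9232 → 4616 → 2308 → 1154 → 577 → 1732 → 866 → 433 → 1300 → 650 → 325 → 976 → 488 → 244 → 122 → 61 → 184 → 92 → 46 → 23 → 70 → 35 → 106 → 53 → 160 → 80 → 40 → 20 → 10 → 5 → 16 → 8 → 4 → 2 → 1
Total steps = 96

96 steps


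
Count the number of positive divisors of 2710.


2710 = 2^1 × 5^1 × 271^1
d(2710) = (1+1) × (1+1) × (1+1) = 8

8 divisors


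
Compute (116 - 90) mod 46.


116 - 90 = 26
26 mod 46 = 26


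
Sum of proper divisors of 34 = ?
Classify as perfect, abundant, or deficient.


Proper divisors: 1, 2, 17
Sum = 1 + 2 + 17 = 20
20 < 34 → deficient

s(34) = 20 (deficient)


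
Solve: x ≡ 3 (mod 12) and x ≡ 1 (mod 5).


M = 12*5 = 60
M1 = M/12 = 5, M2 = M/5 = 12
M1^(-1) mod 12 = 5, M2^(-1) mod 5 = 3
x = 3*5*5 + 1*12*3 = 111
111 mod 60 = 51
Check: 51 mod 12 = 3 ✓, 51 mod 5 = 1 ✓

x ≡ 51 (mod 60)


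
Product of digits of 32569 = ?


3 × 2 × 5 × 6 × 9 = 1620


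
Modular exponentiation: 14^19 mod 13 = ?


14^1 mod 13 = 1
14^2 mod 13 = 1
14^3 mod 13 = 1
14^4 mod 13 = 1
14^5 mod 13 = 1
14^6 mod 13 = 1
14^7 mod 13 = 1
14^8 mod 13 = 1
14^9 mod 13 = 1
14^10 mod 13 = 1
14^11 mod 13 = 1
14^12 mod 13 = 1
14^13 mod 13 = 1
14^14 mod 13 = 1
14^15 mod 13 = 1
14^16 mod 13 = 1
14^17 mod 13 = 1
14^18 mod 13 = 1
14^19 mod 13 = 1


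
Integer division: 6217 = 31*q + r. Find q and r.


6217 = 31 * 200 + 17
Check: 6200 + 17 = 6217

q = 200, r = 17


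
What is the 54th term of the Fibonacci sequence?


Sequence: 1, 1, 2, 3, 5, 8, 13, 21, 34, 55, 89, 144, 233, 377, 610, 987, 1597, 2584, 4181, 6765, 10946, 17711, 28657, 46368, 75025, 121393, 196418, 317811, 514229, 832040, 1346269, 2178309, 3524578, 5702887, 9227465, 14930352, 24157817, 39088169, 63245986, 102334155, 165580141, 267914296, 433494437, 701408733, 1134903170, 1836311903, 2971215073, 4807526976, 7778742049, 12586269025, 20365011074, 32951280099, 53316291173, 86267571272
F(54) = 86267571272


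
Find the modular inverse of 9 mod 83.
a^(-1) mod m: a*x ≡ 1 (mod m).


Use the extended Euclidean algorithm on (83, 9); each row r = 83*s + 9*t:
r=83, s=1, t=0
r=9, s=0, t=1
q=9: r=2, s=1, t=-9   [83*(1) + 9*(-9) = 2]
q=4: r=1, s=-4, t=37   [83*(-4) + 9*(37) = 1]
q=2: r=0, s=9, t=-83   [83*(9) + 9*(-83) = 0]
GCD = 1 with t = 37, so 9*(37) ≡ 1 (mod 83)
Inverse = 37 mod 83 = 37
Check: 9 * 37 = 333 ≡ 1 (mod 83)

9^(-1) ≡ 37 (mod 83)


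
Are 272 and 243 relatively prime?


Euclidean algorithm:
272 = 1 * 243 + 29
243 = 8 * 29 + 11
29 = 2 * 11 + 7
11 = 1 * 7 + 4
7 = 1 * 4 + 3
4 = 1 * 3 + 1
3 = 3 * 1 + 0
GCD(272, 243) = 1

Yes, coprime (GCD = 1)


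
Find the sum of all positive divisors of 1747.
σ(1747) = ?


Divisors of 1747: 1, 1747
Sum = 1 + 1747 = 1748

σ(1747) = 1748


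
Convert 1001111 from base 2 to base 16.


1001111 (base 2) = 79 (decimal)
79 (decimal) = 4F (base 16)


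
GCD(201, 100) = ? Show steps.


201 = 2 * 100 + 1
100 = 100 * 1 + 0
GCD = 1


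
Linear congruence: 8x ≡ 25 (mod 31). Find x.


GCD(8, 31) = 1, unique solution
a^(-1) mod 31 = 4
x = 4 * 25 mod 31 = 7

x ≡ 7 (mod 31)


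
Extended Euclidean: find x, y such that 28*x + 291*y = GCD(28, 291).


Tabular extended Euclidean (each row: r = 28*s + 291*t):
r=28, s=1, t=0
r=291, s=0, t=1
q=0: r=28, s=1, t=0   [28*(1) + 291*(0) = 28]
q=10: r=11, s=-10, t=1   [28*(-10) + 291*(1) = 11]
q=2: r=6, s=21, t=-2   [28*(21) + 291*(-2) = 6]
q=1: r=5, s=-31, t=3   [28*(-31) + 291*(3) = 5]
q=1: r=1, s=52, t=-5   [28*(52) + 291*(-5) = 1]
q=5: r=0, s=-291, t=28   [28*(-291) + 291*(28) = 0]
GCD = 1; from the row with r=1: x=52, y=-5
Check: 28*(52) + 291*(-5) = 1456 - 1455 = 1

GCD = 1, x = 52, y = -5


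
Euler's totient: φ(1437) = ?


1437 = 3 × 479
Prime factors: 3, 479
φ(1437) = 1437 × (1-1/3) × (1-1/479)
= 1437 × 2/3 × 478/479 = 956

φ(1437) = 956


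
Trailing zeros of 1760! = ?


floor(1760/5) = 352
floor(1760/25) = 70
floor(1760/125) = 14
floor(1760/625) = 2
Total = 438

438 trailing zeros


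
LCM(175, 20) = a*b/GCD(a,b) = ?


GCD(175, 20) = 5
LCM = 175*20/5 = 3500/5 = 700

LCM = 700


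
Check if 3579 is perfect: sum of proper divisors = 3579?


Proper divisors of 3579: 1, 3, 1193
Sum = 1 + 3 + 1193 = 1197

No, 3579 is not perfect (1197 ≠ 3579)


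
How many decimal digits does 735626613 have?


735626613 has 9 digits in base 10
floor(log10(735626613)) + 1 = floor(8.8667) + 1 = 9

9 digits (base 10)


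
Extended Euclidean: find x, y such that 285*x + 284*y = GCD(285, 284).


Tabular extended Euclidean (each row: r = 285*s + 284*t):
r=285, s=1, t=0
r=284, s=0, t=1
q=1: r=1, s=1, t=-1   [285*(1) + 284*(-1) = 1]
q=284: r=0, s=-284, t=285   [285*(-284) + 284*(285) = 0]
GCD = 1; from the row with r=1: x=1, y=-1
Check: 285*(1) + 284*(-1) = 285 - 284 = 1

GCD = 1, x = 1, y = -1


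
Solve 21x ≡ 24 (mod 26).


GCD(21, 26) = 1, unique solution
a^(-1) mod 26 = 5
x = 5 * 24 mod 26 = 16

x ≡ 16 (mod 26)


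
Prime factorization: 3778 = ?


3778 / 2 = 1889
1889 / 1889 = 1
3778 = 2 × 1889


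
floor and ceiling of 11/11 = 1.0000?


11/11 = 1.0000
floor = 1
ceil = 1

floor = 1, ceil = 1


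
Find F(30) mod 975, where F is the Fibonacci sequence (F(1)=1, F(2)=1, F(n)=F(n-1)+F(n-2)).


F(k) mod 975 for k=1..30:
1, 1, 2, 3, 5, 8, 13, 21, 34, 55, 89, 144, 233, 377, 610, 12, 622, 634, 281, 915, 221, 161, 382, 543, 925, 493, 443, 936, 404, 365
F(30) mod 975 = 365


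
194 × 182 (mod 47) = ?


194 × 182 = 35308
35308 mod 47 = 11


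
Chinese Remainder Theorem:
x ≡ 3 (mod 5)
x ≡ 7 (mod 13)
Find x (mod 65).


M = 5*13 = 65
M1 = M/5 = 13, M2 = M/13 = 5
M1^(-1) mod 5 = 2, M2^(-1) mod 13 = 8
x = 3*13*2 + 7*5*8 = 358
358 mod 65 = 33
Check: 33 mod 5 = 3 ✓, 33 mod 13 = 7 ✓

x ≡ 33 (mod 65)


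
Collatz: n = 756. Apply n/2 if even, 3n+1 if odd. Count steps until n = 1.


756 → 378 → 189 → 568 → 284 → 142 → 71 → 214 → 107 → 322 → 161 → 484 → 242 → 121 → 364 → 182 → 91 → 274 → 137 → 412 → 206 → 103 → 310 → 155 → 466 → 233 → 700 → 350 → 175 → 526 → 263 → 790 → 395 → 1186 → 593 → 1780 → 890 → 445 → 1336 → 668 → 334 → 167 → 502 → 251 → 754 → 377 → 1132 → 566 → 283 → 850 → 425 → 1276 → 638 → 319 → 958 → 479 → 1438 → 719 → 2158 → 1079 → 3238 → 1619 → 4858 → 2429 → 7288 → 3644 → 1822 → 911 → 2734 → 1367 → 4102 → 2051 → 6154 → 3077 → 9232 → 4616 → 2308 → 1154 → 577 → 1732 → 866 → 433 → 1300 → 650 → 325 → 976 → 488 → 244 → 122 → 61 → 184 → 92 → 46 → 23 → 70 → 35 → 106 → 53 → 160 → 80 → 40 → 20 → 10 → 5 → 16 → 8 → 4 → 2 → 1
Total steps = 108

108 steps


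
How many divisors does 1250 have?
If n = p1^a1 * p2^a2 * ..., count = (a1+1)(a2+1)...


1250 = 2^1 × 5^4
d(1250) = (1+1) × (4+1) = 10

10 divisors


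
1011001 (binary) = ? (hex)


1011001 (base 2) = 89 (decimal)
89 (decimal) = 59 (base 16)


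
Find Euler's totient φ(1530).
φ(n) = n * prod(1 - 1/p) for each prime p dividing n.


1530 = 2 × 3^2 × 5 × 17
Prime factors: 2, 3, 5, 17
φ(1530) = 1530 × (1-1/2) × (1-1/3) × (1-1/5) × (1-1/17)
= 1530 × 1/2 × 2/3 × 4/5 × 16/17 = 384

φ(1530) = 384


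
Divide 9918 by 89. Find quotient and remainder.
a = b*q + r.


9918 = 89 * 111 + 39
Check: 9879 + 39 = 9918

q = 111, r = 39


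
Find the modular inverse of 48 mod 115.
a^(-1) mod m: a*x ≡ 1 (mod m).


Use the extended Euclidean algorithm on (115, 48); each row r = 115*s + 48*t:
r=115, s=1, t=0
r=48, s=0, t=1
q=2: r=19, s=1, t=-2   [115*(1) + 48*(-2) = 19]
q=2: r=10, s=-2, t=5   [115*(-2) + 48*(5) = 10]
q=1: r=9, s=3, t=-7   [115*(3) + 48*(-7) = 9]
q=1: r=1, s=-5, t=12   [115*(-5) + 48*(12) = 1]
q=9: r=0, s=48, t=-115   [115*(48) + 48*(-115) = 0]
GCD = 1 with t = 12, so 48*(12) ≡ 1 (mod 115)
Inverse = 12 mod 115 = 12
Check: 48 * 12 = 576 ≡ 1 (mod 115)

48^(-1) ≡ 12 (mod 115)


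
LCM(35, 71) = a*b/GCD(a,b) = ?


GCD(35, 71) = 1
LCM = 35*71/1 = 2485/1 = 2485

LCM = 2485


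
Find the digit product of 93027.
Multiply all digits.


9 × 3 × 0 × 2 × 7 = 0


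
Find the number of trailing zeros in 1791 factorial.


floor(1791/5) = 358
floor(1791/25) = 71
floor(1791/125) = 14
floor(1791/625) = 2
Total = 445

445 trailing zeros


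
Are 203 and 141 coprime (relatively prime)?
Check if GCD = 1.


Euclidean algorithm:
203 = 1 * 141 + 62
141 = 2 * 62 + 17
62 = 3 * 17 + 11
17 = 1 * 11 + 6
11 = 1 * 6 + 5
6 = 1 * 5 + 1
5 = 5 * 1 + 0
GCD(203, 141) = 1

Yes, coprime (GCD = 1)


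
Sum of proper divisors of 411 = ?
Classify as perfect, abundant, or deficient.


Proper divisors: 1, 3, 137
Sum = 1 + 3 + 137 = 141
141 < 411 → deficient

s(411) = 141 (deficient)


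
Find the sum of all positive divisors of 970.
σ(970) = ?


Divisors of 970: 1, 2, 5, 10, 97, 194, 485, 970
Sum = 1 + 2 + 5 + 10 + 97 + 194 + 485 + 970 = 1764

σ(970) = 1764


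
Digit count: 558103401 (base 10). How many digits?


558103401 has 9 digits in base 10
floor(log10(558103401)) + 1 = floor(8.7467) + 1 = 9

9 digits (base 10)


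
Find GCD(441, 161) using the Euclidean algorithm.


441 = 2 * 161 + 119
161 = 1 * 119 + 42
119 = 2 * 42 + 35
42 = 1 * 35 + 7
35 = 5 * 7 + 0
GCD = 7


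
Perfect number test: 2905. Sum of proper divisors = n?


Proper divisors of 2905: 1, 5, 7, 35, 83, 415, 581
Sum = 1 + 5 + 7 + 35 + 83 + 415 + 581 = 1127

No, 2905 is not perfect (1127 ≠ 2905)


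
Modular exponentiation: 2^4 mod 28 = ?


2^1 mod 28 = 2
2^2 mod 28 = 4
2^3 mod 28 = 8
2^4 mod 28 = 16


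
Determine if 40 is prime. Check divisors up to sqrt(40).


40 / 2 = 20 (exact division)
40 is NOT prime.

No, 40 is not prime


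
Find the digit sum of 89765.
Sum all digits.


8 + 9 + 7 + 6 + 5 = 35


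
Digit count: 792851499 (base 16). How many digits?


792851499 in base 16 = 2F41F42B
Number of digits = 8

8 digits (base 16)


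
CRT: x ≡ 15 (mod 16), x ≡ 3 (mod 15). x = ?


M = 16*15 = 240
M1 = M/16 = 15, M2 = M/15 = 16
M1^(-1) mod 16 = 15, M2^(-1) mod 15 = 1
x = 15*15*15 + 3*16*1 = 3423
3423 mod 240 = 63
Check: 63 mod 16 = 15 ✓, 63 mod 15 = 3 ✓

x ≡ 63 (mod 240)


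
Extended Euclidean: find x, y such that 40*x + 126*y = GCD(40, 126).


Tabular extended Euclidean (each row: r = 40*s + 126*t):
r=40, s=1, t=0
r=126, s=0, t=1
q=0: r=40, s=1, t=0   [40*(1) + 126*(0) = 40]
q=3: r=6, s=-3, t=1   [40*(-3) + 126*(1) = 6]
q=6: r=4, s=19, t=-6   [40*(19) + 126*(-6) = 4]
q=1: r=2, s=-22, t=7   [40*(-22) + 126*(7) = 2]
q=2: r=0, s=63, t=-20   [40*(63) + 126*(-20) = 0]
GCD = 2; from the row with r=2: x=-22, y=7
Check: 40*(-22) + 126*(7) = -880 + 882 = 2

GCD = 2, x = -22, y = 7


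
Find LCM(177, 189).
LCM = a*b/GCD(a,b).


GCD(177, 189) = 3
LCM = 177*189/3 = 33453/3 = 11151

LCM = 11151


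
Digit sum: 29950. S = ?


2 + 9 + 9 + 5 + 0 = 25


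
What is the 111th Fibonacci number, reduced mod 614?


F(k) mod 614 for k=1..111:
1, 1, 2, 3, 5, 8, 13, 21, 34, 55, 89, 144, 233, 377, 610, 373, 369, 128, 497, 11, 508, 519, 413, 318, 117, 435, 552, 373, 311, 70, 381, 451, 218, 55, 273, 328, 601, 315, 302, 3, 305, 308, 613, 307, 306, 613, 305, 304, 609, 299, 294, 593, 273, 252, 525, 163, 74, 237, 311, 548, 245, 179, 424, 603, 413, 402, 201, 603, 190, 179, 369, 548, 303, 237, 540, 163, 89, 252, 341, 593, 320, 299, 5, 304, 309, 613, 308, 307, 1, 308, 309, 3, 312, 315, 13, 328, 341, 55, 396, 451, 233, 70, 303, 373, 62, 435, 497, 318, 201, 519, 106
F(111) mod 614 = 106


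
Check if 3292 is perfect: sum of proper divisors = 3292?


Proper divisors of 3292: 1, 2, 4, 823, 1646
Sum = 1 + 2 + 4 + 823 + 1646 = 2476

No, 3292 is not perfect (2476 ≠ 3292)


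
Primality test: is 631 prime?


Check divisors up to sqrt(631) = 25.1197
No divisors found.
631 is prime.

Yes, 631 is prime


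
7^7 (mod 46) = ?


7^1 mod 46 = 7
7^2 mod 46 = 3
7^3 mod 46 = 21
7^4 mod 46 = 9
7^5 mod 46 = 17
7^6 mod 46 = 27
7^7 mod 46 = 5


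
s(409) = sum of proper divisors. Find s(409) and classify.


Proper divisors: 1
Sum = 1 = 1
1 < 409 → deficient

s(409) = 1 (deficient)


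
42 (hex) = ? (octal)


42 (base 16) = 66 (decimal)
66 (decimal) = 102 (base 8)


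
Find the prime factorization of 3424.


3424 / 2 = 1712
1712 / 2 = 856
856 / 2 = 428
428 / 2 = 214
214 / 2 = 107
107 / 107 = 1
3424 = 2^5 × 107


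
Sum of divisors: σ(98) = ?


Divisors of 98: 1, 2, 7, 14, 49, 98
Sum = 1 + 2 + 7 + 14 + 49 + 98 = 171

σ(98) = 171


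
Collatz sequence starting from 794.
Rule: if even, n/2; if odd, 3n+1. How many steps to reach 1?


794 → 397 → 1192 → 596 → 298 → 149 → 448 → 224 → 112 → 56 → 28 → 14 → 7 → 22 → 11 → 34 → 17 → 52 → 26 → 13 → 40 → 20 → 10 → 5 → 16 → 8 → 4 → 2 → 1
Total steps = 28

28 steps


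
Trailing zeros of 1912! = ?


floor(1912/5) = 382
floor(1912/25) = 76
floor(1912/125) = 15
floor(1912/625) = 3
Total = 476

476 trailing zeros


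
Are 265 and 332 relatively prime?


Euclidean algorithm:
332 = 1 * 265 + 67
265 = 3 * 67 + 64
67 = 1 * 64 + 3
64 = 21 * 3 + 1
3 = 3 * 1 + 0
GCD(265, 332) = 1

Yes, coprime (GCD = 1)


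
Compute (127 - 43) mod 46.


127 - 43 = 84
84 mod 46 = 38


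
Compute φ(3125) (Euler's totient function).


3125 = 5^5
Prime factors: 5
φ(3125) = 3125 × (1-1/5)
= 3125 × 4/5 = 2500

φ(3125) = 2500


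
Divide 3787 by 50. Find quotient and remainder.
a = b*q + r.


3787 = 50 * 75 + 37
Check: 3750 + 37 = 3787

q = 75, r = 37


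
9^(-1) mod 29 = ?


Use the extended Euclidean algorithm on (29, 9); each row r = 29*s + 9*t:
r=29, s=1, t=0
r=9, s=0, t=1
q=3: r=2, s=1, t=-3   [29*(1) + 9*(-3) = 2]
q=4: r=1, s=-4, t=13   [29*(-4) + 9*(13) = 1]
q=2: r=0, s=9, t=-29   [29*(9) + 9*(-29) = 0]
GCD = 1 with t = 13, so 9*(13) ≡ 1 (mod 29)
Inverse = 13 mod 29 = 13
Check: 9 * 13 = 117 ≡ 1 (mod 29)

9^(-1) ≡ 13 (mod 29)


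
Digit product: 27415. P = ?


2 × 7 × 4 × 1 × 5 = 280


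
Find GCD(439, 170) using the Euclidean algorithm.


439 = 2 * 170 + 99
170 = 1 * 99 + 71
99 = 1 * 71 + 28
71 = 2 * 28 + 15
28 = 1 * 15 + 13
15 = 1 * 13 + 2
13 = 6 * 2 + 1
2 = 2 * 1 + 0
GCD = 1


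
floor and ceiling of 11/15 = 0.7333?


11/15 = 0.7333
floor = 0
ceil = 1

floor = 0, ceil = 1


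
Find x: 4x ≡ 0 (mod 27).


GCD(4, 27) = 1, unique solution
a^(-1) mod 27 = 7
x = 7 * 0 mod 27 = 0

x ≡ 0 (mod 27)


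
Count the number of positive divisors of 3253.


3253 = 3253^1
d(3253) = (1+1) = 2

2 divisors


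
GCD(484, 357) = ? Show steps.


484 = 1 * 357 + 127
357 = 2 * 127 + 103
127 = 1 * 103 + 24
103 = 4 * 24 + 7
24 = 3 * 7 + 3
7 = 2 * 3 + 1
3 = 3 * 1 + 0
GCD = 1


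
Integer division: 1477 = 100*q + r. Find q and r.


1477 = 100 * 14 + 77
Check: 1400 + 77 = 1477

q = 14, r = 77


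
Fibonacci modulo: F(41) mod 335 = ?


F(k) mod 335 for k=1..41:
1, 1, 2, 3, 5, 8, 13, 21, 34, 55, 89, 144, 233, 42, 275, 317, 257, 239, 161, 65, 226, 291, 182, 138, 320, 123, 108, 231, 4, 235, 239, 139, 43, 182, 225, 72, 297, 34, 331, 30, 26
F(41) mod 335 = 26


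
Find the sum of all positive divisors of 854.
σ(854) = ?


Divisors of 854: 1, 2, 7, 14, 61, 122, 427, 854
Sum = 1 + 2 + 7 + 14 + 61 + 122 + 427 + 854 = 1488

σ(854) = 1488


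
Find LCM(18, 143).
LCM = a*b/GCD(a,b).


GCD(18, 143) = 1
LCM = 18*143/1 = 2574/1 = 2574

LCM = 2574


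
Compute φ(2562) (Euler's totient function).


2562 = 2 × 3 × 7 × 61
Prime factors: 2, 3, 7, 61
φ(2562) = 2562 × (1-1/2) × (1-1/3) × (1-1/7) × (1-1/61)
= 2562 × 1/2 × 2/3 × 6/7 × 60/61 = 720

φ(2562) = 720


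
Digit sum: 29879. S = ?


2 + 9 + 8 + 7 + 9 = 35


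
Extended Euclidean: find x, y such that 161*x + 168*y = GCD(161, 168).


Tabular extended Euclidean (each row: r = 161*s + 168*t):
r=161, s=1, t=0
r=168, s=0, t=1
q=0: r=161, s=1, t=0   [161*(1) + 168*(0) = 161]
q=1: r=7, s=-1, t=1   [161*(-1) + 168*(1) = 7]
q=23: r=0, s=24, t=-23   [161*(24) + 168*(-23) = 0]
GCD = 7; from the row with r=7: x=-1, y=1
Check: 161*(-1) + 168*(1) = -161 + 168 = 7

GCD = 7, x = -1, y = 1


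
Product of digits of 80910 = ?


8 × 0 × 9 × 1 × 0 = 0


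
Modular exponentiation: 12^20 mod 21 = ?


12^1 mod 21 = 12
12^2 mod 21 = 18
12^3 mod 21 = 6
12^4 mod 21 = 9
12^5 mod 21 = 3
12^6 mod 21 = 15
12^7 mod 21 = 12
12^8 mod 21 = 18
12^9 mod 21 = 6
12^10 mod 21 = 9
12^11 mod 21 = 3
12^12 mod 21 = 15
12^13 mod 21 = 12
12^14 mod 21 = 18
12^15 mod 21 = 6
12^16 mod 21 = 9
12^17 mod 21 = 3
12^18 mod 21 = 15
12^19 mod 21 = 12
12^20 mod 21 = 18


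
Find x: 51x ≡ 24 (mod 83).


GCD(51, 83) = 1, unique solution
a^(-1) mod 83 = 70
x = 70 * 24 mod 83 = 20

x ≡ 20 (mod 83)


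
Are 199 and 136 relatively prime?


Euclidean algorithm:
199 = 1 * 136 + 63
136 = 2 * 63 + 10
63 = 6 * 10 + 3
10 = 3 * 3 + 1
3 = 3 * 1 + 0
GCD(199, 136) = 1

Yes, coprime (GCD = 1)


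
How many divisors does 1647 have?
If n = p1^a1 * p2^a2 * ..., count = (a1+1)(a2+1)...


1647 = 3^3 × 61^1
d(1647) = (3+1) × (1+1) = 8

8 divisors


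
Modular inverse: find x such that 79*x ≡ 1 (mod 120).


Use the extended Euclidean algorithm on (120, 79); each row r = 120*s + 79*t:
r=120, s=1, t=0
r=79, s=0, t=1
q=1: r=41, s=1, t=-1   [120*(1) + 79*(-1) = 41]
q=1: r=38, s=-1, t=2   [120*(-1) + 79*(2) = 38]
q=1: r=3, s=2, t=-3   [120*(2) + 79*(-3) = 3]
q=12: r=2, s=-25, t=38   [120*(-25) + 79*(38) = 2]
q=1: r=1, s=27, t=-41   [120*(27) + 79*(-41) = 1]
q=2: r=0, s=-79, t=120   [120*(-79) + 79*(120) = 0]
GCD = 1 with t = -41, so 79*(-41) ≡ 1 (mod 120)
Inverse = -41 mod 120 = 79
Check: 79 * 79 = 6241 ≡ 1 (mod 120)

79^(-1) ≡ 79 (mod 120)


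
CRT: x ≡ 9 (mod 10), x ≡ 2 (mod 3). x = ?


M = 10*3 = 30
M1 = M/10 = 3, M2 = M/3 = 10
M1^(-1) mod 10 = 7, M2^(-1) mod 3 = 1
x = 9*3*7 + 2*10*1 = 209
209 mod 30 = 29
Check: 29 mod 10 = 9 ✓, 29 mod 3 = 2 ✓

x ≡ 29 (mod 30)


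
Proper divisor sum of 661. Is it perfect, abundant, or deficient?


Proper divisors: 1
Sum = 1 = 1
1 < 661 → deficient

s(661) = 1 (deficient)


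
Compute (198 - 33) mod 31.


198 - 33 = 165
165 mod 31 = 10


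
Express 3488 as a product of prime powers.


3488 / 2 = 1744
1744 / 2 = 872
872 / 2 = 436
436 / 2 = 218
218 / 2 = 109
109 / 109 = 1
3488 = 2^5 × 109


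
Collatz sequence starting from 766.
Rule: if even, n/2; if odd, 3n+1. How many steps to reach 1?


766 → 383 → 1150 → 575 → 1726 → 863 → 2590 → 1295 → 3886 → 1943 → 5830 → 2915 → 8746 → 4373 → 13120 → 6560 → 3280 → 1640 → 820 → 410 → 205 → 616 → 308 → 154 → 77 → 232 → 116 → 58 → 29 → 88 → 44 → 22 → 11 → 34 → 17 → 52 → 26 → 13 → 40 → 20 → 10 → 5 → 16 → 8 → 4 → 2 → 1
Total steps = 46

46 steps


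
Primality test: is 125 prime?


125 / 5 = 25 (exact division)
125 is NOT prime.

No, 125 is not prime


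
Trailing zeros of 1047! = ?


floor(1047/5) = 209
floor(1047/25) = 41
floor(1047/125) = 8
floor(1047/625) = 1
Total = 259

259 trailing zeros


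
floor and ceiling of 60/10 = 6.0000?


60/10 = 6.0000
floor = 6
ceil = 6

floor = 6, ceil = 6


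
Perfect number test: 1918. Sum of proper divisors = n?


Proper divisors of 1918: 1, 2, 7, 14, 137, 274, 959
Sum = 1 + 2 + 7 + 14 + 137 + 274 + 959 = 1394

No, 1918 is not perfect (1394 ≠ 1918)


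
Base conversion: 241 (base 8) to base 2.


241 (base 8) = 161 (decimal)
161 (decimal) = 10100001 (base 2)


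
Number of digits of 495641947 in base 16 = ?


495641947 in base 16 = 1D8AE55B
Number of digits = 8

8 digits (base 16)


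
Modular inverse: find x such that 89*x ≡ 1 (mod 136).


Use the extended Euclidean algorithm on (136, 89); each row r = 136*s + 89*t:
r=136, s=1, t=0
r=89, s=0, t=1
q=1: r=47, s=1, t=-1   [136*(1) + 89*(-1) = 47]
q=1: r=42, s=-1, t=2   [136*(-1) + 89*(2) = 42]
q=1: r=5, s=2, t=-3   [136*(2) + 89*(-3) = 5]
q=8: r=2, s=-17, t=26   [136*(-17) + 89*(26) = 2]
q=2: r=1, s=36, t=-55   [136*(36) + 89*(-55) = 1]
q=2: r=0, s=-89, t=136   [136*(-89) + 89*(136) = 0]
GCD = 1 with t = -55, so 89*(-55) ≡ 1 (mod 136)
Inverse = -55 mod 136 = 81
Check: 89 * 81 = 7209 ≡ 1 (mod 136)

89^(-1) ≡ 81 (mod 136)


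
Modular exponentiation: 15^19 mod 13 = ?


15^1 mod 13 = 2
15^2 mod 13 = 4
15^3 mod 13 = 8
15^4 mod 13 = 3
15^5 mod 13 = 6
15^6 mod 13 = 12
15^7 mod 13 = 11
15^8 mod 13 = 9
15^9 mod 13 = 5
15^10 mod 13 = 10
15^11 mod 13 = 7
15^12 mod 13 = 1
15^13 mod 13 = 2
15^14 mod 13 = 4
15^15 mod 13 = 8
15^16 mod 13 = 3
15^17 mod 13 = 6
15^18 mod 13 = 12
15^19 mod 13 = 11


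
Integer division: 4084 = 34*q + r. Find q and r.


4084 = 34 * 120 + 4
Check: 4080 + 4 = 4084

q = 120, r = 4


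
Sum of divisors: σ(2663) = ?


Divisors of 2663: 1, 2663
Sum = 1 + 2663 = 2664

σ(2663) = 2664


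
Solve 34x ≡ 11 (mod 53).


GCD(34, 53) = 1, unique solution
a^(-1) mod 53 = 39
x = 39 * 11 mod 53 = 5

x ≡ 5 (mod 53)


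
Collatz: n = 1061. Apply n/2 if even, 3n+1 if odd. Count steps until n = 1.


1061 → 3184 → 1592 → 796 → 398 → 199 → 598 → 299 → 898 → 449 → 1348 → 674 → 337 → 1012 → 506 → 253 → 760 → 380 → 190 → 95 → 286 → 143 → 430 → 215 → 646 → 323 → 970 → 485 → 1456 → 728 → 364 → 182 → 91 → 274 → 137 → 412 → 206 → 103 → 310 → 155 → 466 → 233 → 700 → 350 → 175 → 526 → 263 → 790 → 395 → 1186 → 593 → 1780 → 890 → 445 → 1336 → 668 → 334 → 167 → 502 → 251 → 754 → 377 → 1132 → 566 → 283 → 850 → 425 → 1276 → 638 → 319 → 958 → 479 → 1438 → 719 → 2158 → 1079 → 3238 → 1619 → 4858 → 2429 → 7288 → 3644 → 1822 → 911 → 2734 → 1367 → 4102 → 2051 → 6154 → 3077 → 9232 → 4616 → 2308 → 1154 → 577 → 1732 → 866 → 433 → 1300 → 650 → 325 → 976 → 488 → 244 → 122 → 61 → 184 → 92 → 46 → 23 → 70 → 35 → 106 → 53 → 160 → 80 → 40 → 20 → 10 → 5 → 16 → 8 → 4 → 2 → 1
Total steps = 124

124 steps


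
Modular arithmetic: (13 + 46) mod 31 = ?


13 + 46 = 59
59 mod 31 = 28


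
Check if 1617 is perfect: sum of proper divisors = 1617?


Proper divisors of 1617: 1, 3, 7, 11, 21, 33, 49, 77, 147, 231, 539
Sum = 1 + 3 + 7 + 11 + 21 + 33 + 49 + 77 + 147 + 231 + 539 = 1119

No, 1617 is not perfect (1119 ≠ 1617)


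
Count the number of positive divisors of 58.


58 = 2^1 × 29^1
d(58) = (1+1) × (1+1) = 4

4 divisors


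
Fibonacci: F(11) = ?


Sequence: 1, 1, 2, 3, 5, 8, 13, 21, 34, 55, 89
F(11) = 89


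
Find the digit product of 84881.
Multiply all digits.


8 × 4 × 8 × 8 × 1 = 2048


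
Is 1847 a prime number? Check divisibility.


Check divisors up to sqrt(1847) = 42.9767
No divisors found.
1847 is prime.

Yes, 1847 is prime


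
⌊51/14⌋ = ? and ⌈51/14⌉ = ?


51/14 = 3.6429
floor = 3
ceil = 4

floor = 3, ceil = 4


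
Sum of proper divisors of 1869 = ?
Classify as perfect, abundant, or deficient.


Proper divisors: 1, 3, 7, 21, 89, 267, 623
Sum = 1 + 3 + 7 + 21 + 89 + 267 + 623 = 1011
1011 < 1869 → deficient

s(1869) = 1011 (deficient)


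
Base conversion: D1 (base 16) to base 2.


D1 (base 16) = 209 (decimal)
209 (decimal) = 11010001 (base 2)


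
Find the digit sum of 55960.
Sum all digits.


5 + 5 + 9 + 6 + 0 = 25


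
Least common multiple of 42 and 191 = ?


GCD(42, 191) = 1
LCM = 42*191/1 = 8022/1 = 8022

LCM = 8022


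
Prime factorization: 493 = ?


493 / 17 = 29
29 / 29 = 1
493 = 17 × 29


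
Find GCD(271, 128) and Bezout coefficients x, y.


Tabular extended Euclidean (each row: r = 271*s + 128*t):
r=271, s=1, t=0
r=128, s=0, t=1
q=2: r=15, s=1, t=-2   [271*(1) + 128*(-2) = 15]
q=8: r=8, s=-8, t=17   [271*(-8) + 128*(17) = 8]
q=1: r=7, s=9, t=-19   [271*(9) + 128*(-19) = 7]
q=1: r=1, s=-17, t=36   [271*(-17) + 128*(36) = 1]
q=7: r=0, s=128, t=-271   [271*(128) + 128*(-271) = 0]
GCD = 1; from the row with r=1: x=-17, y=36
Check: 271*(-17) + 128*(36) = -4607 + 4608 = 1

GCD = 1, x = -17, y = 36


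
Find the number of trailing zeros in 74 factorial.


floor(74/5) = 14
floor(74/25) = 2
Total = 16

16 trailing zeros


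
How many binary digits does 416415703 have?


416415703 in base 2 = 11000110100011111111111010111
Number of digits = 29

29 digits (base 2)


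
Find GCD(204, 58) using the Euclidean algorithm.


204 = 3 * 58 + 30
58 = 1 * 30 + 28
30 = 1 * 28 + 2
28 = 14 * 2 + 0
GCD = 2


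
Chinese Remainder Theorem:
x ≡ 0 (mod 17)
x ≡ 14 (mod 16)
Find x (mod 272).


M = 17*16 = 272
M1 = M/17 = 16, M2 = M/16 = 17
M1^(-1) mod 17 = 16, M2^(-1) mod 16 = 1
x = 0*16*16 + 14*17*1 = 238
238 mod 272 = 238
Check: 238 mod 17 = 0 ✓, 238 mod 16 = 14 ✓

x ≡ 238 (mod 272)


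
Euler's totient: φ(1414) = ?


1414 = 2 × 7 × 101
Prime factors: 2, 7, 101
φ(1414) = 1414 × (1-1/2) × (1-1/7) × (1-1/101)
= 1414 × 1/2 × 6/7 × 100/101 = 600

φ(1414) = 600


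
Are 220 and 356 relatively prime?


Euclidean algorithm:
356 = 1 * 220 + 136
220 = 1 * 136 + 84
136 = 1 * 84 + 52
84 = 1 * 52 + 32
52 = 1 * 32 + 20
32 = 1 * 20 + 12
20 = 1 * 12 + 8
12 = 1 * 8 + 4
8 = 2 * 4 + 0
GCD(220, 356) = 4

No, not coprime (GCD = 4)


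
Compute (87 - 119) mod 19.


87 - 119 = -32
-32 mod 19 = 6


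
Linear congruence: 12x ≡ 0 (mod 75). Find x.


GCD(12, 75) = 3 divides 0
Divide: 4x ≡ 0 (mod 25)
x ≡ 0 (mod 25)


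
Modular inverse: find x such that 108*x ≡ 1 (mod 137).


Use the extended Euclidean algorithm on (137, 108); each row r = 137*s + 108*t:
r=137, s=1, t=0
r=108, s=0, t=1
q=1: r=29, s=1, t=-1   [137*(1) + 108*(-1) = 29]
q=3: r=21, s=-3, t=4   [137*(-3) + 108*(4) = 21]
q=1: r=8, s=4, t=-5   [137*(4) + 108*(-5) = 8]
q=2: r=5, s=-11, t=14   [137*(-11) + 108*(14) = 5]
q=1: r=3, s=15, t=-19   [137*(15) + 108*(-19) = 3]
q=1: r=2, s=-26, t=33   [137*(-26) + 108*(33) = 2]
q=1: r=1, s=41, t=-52   [137*(41) + 108*(-52) = 1]
q=2: r=0, s=-108, t=137   [137*(-108) + 108*(137) = 0]
GCD = 1 with t = -52, so 108*(-52) ≡ 1 (mod 137)
Inverse = -52 mod 137 = 85
Check: 108 * 85 = 9180 ≡ 1 (mod 137)

108^(-1) ≡ 85 (mod 137)


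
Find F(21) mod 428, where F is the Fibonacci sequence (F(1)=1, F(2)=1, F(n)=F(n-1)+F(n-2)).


F(k) mod 428 for k=1..21:
1, 1, 2, 3, 5, 8, 13, 21, 34, 55, 89, 144, 233, 377, 182, 131, 313, 16, 329, 345, 246
F(21) mod 428 = 246


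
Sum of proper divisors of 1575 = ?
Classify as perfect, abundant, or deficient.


Proper divisors: 1, 3, 5, 7, 9, 15, 21, 25, 35, 45, 63, 75, 105, 175, 225, 315, 525
Sum = 1 + 3 + 5 + 7 + 9 + 15 + 21 + 25 + 35 + 45 + 63 + 75 + 105 + 175 + 225 + 315 + 525 = 1649
1649 > 1575 → abundant

s(1575) = 1649 (abundant)


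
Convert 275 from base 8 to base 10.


275 (base 8) = 189 (decimal)
189 (decimal) = 189 (base 10)


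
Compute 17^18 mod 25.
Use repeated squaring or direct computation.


17^1 mod 25 = 17
17^2 mod 25 = 14
17^3 mod 25 = 13
17^4 mod 25 = 21
17^5 mod 25 = 7
17^6 mod 25 = 19
17^7 mod 25 = 23
17^8 mod 25 = 16
17^9 mod 25 = 22
17^10 mod 25 = 24
17^11 mod 25 = 8
17^12 mod 25 = 11
17^13 mod 25 = 12
17^14 mod 25 = 4
17^15 mod 25 = 18
17^16 mod 25 = 6
17^17 mod 25 = 2
17^18 mod 25 = 9


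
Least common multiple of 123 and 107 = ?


GCD(123, 107) = 1
LCM = 123*107/1 = 13161/1 = 13161

LCM = 13161


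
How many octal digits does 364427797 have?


364427797 in base 8 = 2556135025
Number of digits = 10

10 digits (base 8)


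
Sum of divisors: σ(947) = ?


Divisors of 947: 1, 947
Sum = 1 + 947 = 948

σ(947) = 948


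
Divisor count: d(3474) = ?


3474 = 2^1 × 3^2 × 193^1
d(3474) = (1+1) × (2+1) × (1+1) = 12

12 divisors


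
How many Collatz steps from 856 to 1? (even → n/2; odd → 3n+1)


856 → 428 → 214 → 107 → 322 → 161 → 484 → 242 → 121 → 364 → 182 → 91 → 274 → 137 → 412 → 206 → 103 → 310 → 155 → 466 → 233 → 700 → 350 → 175 → 526 → 263 → 790 → 395 → 1186 → 593 → 1780 → 890 → 445 → 1336 → 668 → 334 → 167 → 502 → 251 → 754 → 377 → 1132 → 566 → 283 → 850 → 425 → 1276 → 638 → 319 → 958 → 479 → 1438 → 719 → 2158 → 1079 → 3238 → 1619 → 4858 → 2429 → 7288 → 3644 → 1822 → 911 → 2734 → 1367 → 4102 → 2051 → 6154 → 3077 → 9232 → 4616 → 2308 → 1154 → 577 → 1732 → 866 → 433 → 1300 → 650 → 325 → 976 → 488 → 244 → 122 → 61 → 184 → 92 → 46 → 23 → 70 → 35 → 106 → 53 → 160 → 80 → 40 → 20 → 10 → 5 → 16 → 8 → 4 → 2 → 1
Total steps = 103

103 steps


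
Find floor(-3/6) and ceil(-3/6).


-3/6 = -0.5000
floor = -1
ceil = 0

floor = -1, ceil = 0


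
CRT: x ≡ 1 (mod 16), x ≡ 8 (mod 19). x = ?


M = 16*19 = 304
M1 = M/16 = 19, M2 = M/19 = 16
M1^(-1) mod 16 = 11, M2^(-1) mod 19 = 6
x = 1*19*11 + 8*16*6 = 977
977 mod 304 = 65
Check: 65 mod 16 = 1 ✓, 65 mod 19 = 8 ✓

x ≡ 65 (mod 304)


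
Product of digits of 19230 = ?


1 × 9 × 2 × 3 × 0 = 0


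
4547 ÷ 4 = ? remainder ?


4547 = 4 * 1136 + 3
Check: 4544 + 3 = 4547

q = 1136, r = 3


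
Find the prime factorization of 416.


416 / 2 = 208
208 / 2 = 104
104 / 2 = 52
52 / 2 = 26
26 / 2 = 13
13 / 13 = 1
416 = 2^5 × 13


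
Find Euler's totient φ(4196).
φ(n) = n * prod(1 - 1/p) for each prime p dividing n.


4196 = 2^2 × 1049
Prime factors: 2, 1049
φ(4196) = 4196 × (1-1/2) × (1-1/1049)
= 4196 × 1/2 × 1048/1049 = 2096

φ(4196) = 2096


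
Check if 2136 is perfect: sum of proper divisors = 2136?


Proper divisors of 2136: 1, 2, 3, 4, 6, 8, 12, 24, 89, 178, 267, 356, 534, 712, 1068
Sum = 1 + 2 + 3 + 4 + 6 + 8 + 12 + 24 + 89 + 178 + 267 + 356 + 534 + 712 + 1068 = 3264

No, 2136 is not perfect (3264 ≠ 2136)


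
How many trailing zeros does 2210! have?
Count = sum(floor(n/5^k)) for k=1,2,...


floor(2210/5) = 442
floor(2210/25) = 88
floor(2210/125) = 17
floor(2210/625) = 3
Total = 550

550 trailing zeros


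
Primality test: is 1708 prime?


1708 / 2 = 854 (exact division)
1708 is NOT prime.

No, 1708 is not prime


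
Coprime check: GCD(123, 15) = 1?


Euclidean algorithm:
123 = 8 * 15 + 3
15 = 5 * 3 + 0
GCD(123, 15) = 3

No, not coprime (GCD = 3)


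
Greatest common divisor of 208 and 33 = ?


208 = 6 * 33 + 10
33 = 3 * 10 + 3
10 = 3 * 3 + 1
3 = 3 * 1 + 0
GCD = 1


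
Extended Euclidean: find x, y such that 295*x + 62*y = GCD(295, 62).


Tabular extended Euclidean (each row: r = 295*s + 62*t):
r=295, s=1, t=0
r=62, s=0, t=1
q=4: r=47, s=1, t=-4   [295*(1) + 62*(-4) = 47]
q=1: r=15, s=-1, t=5   [295*(-1) + 62*(5) = 15]
q=3: r=2, s=4, t=-19   [295*(4) + 62*(-19) = 2]
q=7: r=1, s=-29, t=138   [295*(-29) + 62*(138) = 1]
q=2: r=0, s=62, t=-295   [295*(62) + 62*(-295) = 0]
GCD = 1; from the row with r=1: x=-29, y=138
Check: 295*(-29) + 62*(138) = -8555 + 8556 = 1

GCD = 1, x = -29, y = 138


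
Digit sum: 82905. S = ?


8 + 2 + 9 + 0 + 5 = 24


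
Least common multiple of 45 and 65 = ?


GCD(45, 65) = 5
LCM = 45*65/5 = 2925/5 = 585

LCM = 585


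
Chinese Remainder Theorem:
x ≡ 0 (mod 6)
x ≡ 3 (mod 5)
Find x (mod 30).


M = 6*5 = 30
M1 = M/6 = 5, M2 = M/5 = 6
M1^(-1) mod 6 = 5, M2^(-1) mod 5 = 1
x = 0*5*5 + 3*6*1 = 18
18 mod 30 = 18
Check: 18 mod 6 = 0 ✓, 18 mod 5 = 3 ✓

x ≡ 18 (mod 30)


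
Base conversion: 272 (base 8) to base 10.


272 (base 8) = 186 (decimal)
186 (decimal) = 186 (base 10)


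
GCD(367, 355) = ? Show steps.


367 = 1 * 355 + 12
355 = 29 * 12 + 7
12 = 1 * 7 + 5
7 = 1 * 5 + 2
5 = 2 * 2 + 1
2 = 2 * 1 + 0
GCD = 1


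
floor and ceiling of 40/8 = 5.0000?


40/8 = 5.0000
floor = 5
ceil = 5

floor = 5, ceil = 5


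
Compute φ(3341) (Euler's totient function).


3341 = 13 × 257
Prime factors: 13, 257
φ(3341) = 3341 × (1-1/13) × (1-1/257)
= 3341 × 12/13 × 256/257 = 3072

φ(3341) = 3072


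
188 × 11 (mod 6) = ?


188 × 11 = 2068
2068 mod 6 = 4


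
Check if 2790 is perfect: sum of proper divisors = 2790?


Proper divisors of 2790: 1, 2, 3, 5, 6, 9, 10, 15, 18, 30, 31, 45, 62, 90, 93, 155, 186, 279, 310, 465, 558, 930, 1395
Sum = 1 + 2 + 3 + 5 + 6 + 9 + 10 + 15 + 18 + 30 + 31 + 45 + 62 + 90 + 93 + 155 + 186 + 279 + 310 + 465 + 558 + 930 + 1395 = 4698

No, 2790 is not perfect (4698 ≠ 2790)


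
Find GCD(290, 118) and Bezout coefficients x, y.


Tabular extended Euclidean (each row: r = 290*s + 118*t):
r=290, s=1, t=0
r=118, s=0, t=1
q=2: r=54, s=1, t=-2   [290*(1) + 118*(-2) = 54]
q=2: r=10, s=-2, t=5   [290*(-2) + 118*(5) = 10]
q=5: r=4, s=11, t=-27   [290*(11) + 118*(-27) = 4]
q=2: r=2, s=-24, t=59   [290*(-24) + 118*(59) = 2]
q=2: r=0, s=59, t=-145   [290*(59) + 118*(-145) = 0]
GCD = 2; from the row with r=2: x=-24, y=59
Check: 290*(-24) + 118*(59) = -6960 + 6962 = 2

GCD = 2, x = -24, y = 59


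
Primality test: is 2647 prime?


Check divisors up to sqrt(2647) = 51.4490
No divisors found.
2647 is prime.

Yes, 2647 is prime


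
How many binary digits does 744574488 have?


744574488 in base 2 = 101100011000010100111000011000
Number of digits = 30

30 digits (base 2)


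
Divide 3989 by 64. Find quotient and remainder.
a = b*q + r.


3989 = 64 * 62 + 21
Check: 3968 + 21 = 3989

q = 62, r = 21


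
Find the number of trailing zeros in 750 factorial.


floor(750/5) = 150
floor(750/25) = 30
floor(750/125) = 6
floor(750/625) = 1
Total = 187

187 trailing zeros


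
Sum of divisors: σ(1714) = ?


Divisors of 1714: 1, 2, 857, 1714
Sum = 1 + 2 + 857 + 1714 = 2574

σ(1714) = 2574


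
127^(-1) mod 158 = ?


Use the extended Euclidean algorithm on (158, 127); each row r = 158*s + 127*t:
r=158, s=1, t=0
r=127, s=0, t=1
q=1: r=31, s=1, t=-1   [158*(1) + 127*(-1) = 31]
q=4: r=3, s=-4, t=5   [158*(-4) + 127*(5) = 3]
q=10: r=1, s=41, t=-51   [158*(41) + 127*(-51) = 1]
q=3: r=0, s=-127, t=158   [158*(-127) + 127*(158) = 0]
GCD = 1 with t = -51, so 127*(-51) ≡ 1 (mod 158)
Inverse = -51 mod 158 = 107
Check: 127 * 107 = 13589 ≡ 1 (mod 158)

127^(-1) ≡ 107 (mod 158)
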